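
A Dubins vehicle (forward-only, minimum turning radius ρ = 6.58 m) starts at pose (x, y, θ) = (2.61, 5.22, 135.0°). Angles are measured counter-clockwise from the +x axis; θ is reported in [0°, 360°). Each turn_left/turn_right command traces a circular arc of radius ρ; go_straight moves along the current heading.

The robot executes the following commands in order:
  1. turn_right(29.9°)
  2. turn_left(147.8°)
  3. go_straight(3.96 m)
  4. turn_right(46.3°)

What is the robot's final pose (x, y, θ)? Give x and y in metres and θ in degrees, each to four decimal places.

set_pose: (x, y, θ) = (2.6100, 5.2200, 135.0000°), ρ = 6.58
turn_right(29.9°): centre at ρ to the right, rotate −29.9° → (0.9100, 8.1586, 105.1000°)
turn_left(147.8°): centre at ρ to the left, rotate +147.8° → (-11.7320, 8.3793, 252.9000°)
go_straight(3.96): x += 3.96·cos θ, y += 3.96·sin θ → (-12.8964, 4.5944, 252.9000°)
turn_right(46.3°): centre at ρ to the right, rotate −46.3° → (-16.2392, 0.6456, 206.6000°)

(-16.2392, 0.6456, 206.6000°)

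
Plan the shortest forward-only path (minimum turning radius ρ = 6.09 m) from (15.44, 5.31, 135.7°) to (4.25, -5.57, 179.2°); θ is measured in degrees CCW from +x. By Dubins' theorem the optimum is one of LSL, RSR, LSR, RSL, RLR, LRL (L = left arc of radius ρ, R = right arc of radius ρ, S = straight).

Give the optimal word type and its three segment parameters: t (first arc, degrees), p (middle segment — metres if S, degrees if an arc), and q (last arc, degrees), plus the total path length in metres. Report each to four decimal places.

RSR: t = 284.9172°, p = 17.8769 m, q = 31.5828°, L = 51.5179 m

Let ψ = atan2(Δy, Δx) = atan2(-10.88, -11.19) = -135.8047° be the start→goal bearing.
Normalize: d = |goal − start| / ρ = 15.607386/6.09 = 2.562789, α = (θ_start − ψ) mod 360° = 271.5047° = 4.738652 rad, β = (θ_goal − ψ) mod 360° = 315.0047° = 5.497870 rad.
Common terms: sin α = -0.999655, cos α = 0.026260, sin β = -0.707048, cos β = 0.707165, cos(α−β) = 0.725374, d² = 6.567888. Work in radians in the unit-radius frame; every candidate has L = ρ·(t + p + q).
LSL: p² = 2 + d² − 2cos(α−β) + 2d(sin α − sin β) = 5.617360; p = √p² = 2.370097; φ = atan2(cos β − cos α, d + sin α − sin β) = 0.291397 rad; t = (φ − α) mod 2π = 1.835930 rad, q = (β − φ) mod 2π = 5.206473 rad → L = 6.09·(1.835930 + 2.370097 + 5.206473) = 6.09·9.412501 = 57.322129 m
RSR: p² = 2 + d² − 2cos(α−β) + 2d(sin β − sin α) = 8.616919; p = √p² = 2.935459; φ = atan2(cos α − cos β, d − sin α + sin β) = -0.234091 rad; t = (α − φ) mod 2π = 4.972743 rad, q = (φ − β) mod 2π = 0.551225 rad → L = 6.09·(4.972743 + 2.935459 + 0.551225) = 6.09·8.459426 = 51.517904 m
LSR: p² = d² − 2 + 2cos(α−β) + 2d(sin α + sin β) = -2.729205 < 0 → infeasible
RSL: p² = d² − 2 + 2cos(α−β) − 2d(sin α + sin β) = 14.766480; p = √p² = 3.842718; φ = atan2(cos α + cos β, d − sin α − sin β) − atan2(2, p) = -0.309763 rad; t = (α − φ) mod 2π = 5.048415 rad, q = (β − φ) mod 2π = 5.807633 rad → L = 6.09·(5.048415 + 3.842718 + 5.807633) = 6.09·14.698765 = 89.515479 m
RLR: c = (6 − d² + 2cos(α−β) + 2d(sin α − sin β))/8 = -0.077115; p = 2π − arccos c = 4.635197 rad; φ = atan2(cos α − cos β, d − sin α + sin β) = -0.234091 rad; t = (α − φ + p/2) mod 2π = 1.007156 rad, q = (α − β − t + p) mod 2π = 2.868823 rad → L = 6.09·(1.007156 + 4.635197 + 2.868823) = 6.09·8.511177 = 51.833066 m
LRL: c = (6 − d² + 2cos(α−β) − 2d(sin α − sin β))/8 = 0.297830; p = 2π − arccos c = 5.014808 rad; φ = atan2(cos β − cos α, d + sin α − sin β) = 0.291397 rad; t = (φ − α + p/2) mod 2π = 4.343334 rad, q = (β − α − t + p) mod 2π = 1.430692 rad → L = 6.09·(4.343334 + 5.014808 + 1.430692) = 6.09·10.788833 = 65.703996 m
Shortest: RSR with L = 51.517904 m ≈ 51.5179 m
Convert RSR to answer units (arcs ×180/π): t = 4.972743·180/π = 284.9172°, p = ρ·p = 6.09·2.935459 = 17.8769 m, q = 0.551225·180/π = 31.5828°, L = 51.5179 m.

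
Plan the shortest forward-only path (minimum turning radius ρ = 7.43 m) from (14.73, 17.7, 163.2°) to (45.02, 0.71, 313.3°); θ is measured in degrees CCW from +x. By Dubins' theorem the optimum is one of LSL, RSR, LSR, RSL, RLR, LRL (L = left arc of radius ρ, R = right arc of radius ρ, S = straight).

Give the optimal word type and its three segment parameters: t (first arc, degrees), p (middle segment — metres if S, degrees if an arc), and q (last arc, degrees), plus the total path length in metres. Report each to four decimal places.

Let ψ = atan2(Δy, Δx) = atan2(-16.99, 30.29) = -29.2886° be the start→goal bearing.
Normalize: d = |goal − start| / ρ = 34.729587/7.43 = 4.674238, α = (θ_start − ψ) mod 360° = 192.4886° = 3.359559 rad, β = (θ_goal − ψ) mod 360° = 342.5886° = 5.979298 rad.
Common terms: sin α = -0.216245, cos α = -0.976339, sin β = -0.299231, cos β = 0.954181, cos(α−β) = -0.866897, d² = 21.848499. Work in radians in the unit-radius frame; every candidate has L = ρ·(t + p + q).
LSL: p² = 2 + d² − 2cos(α−β) + 2d(sin α − sin β) = 26.358093; p = √p² = 5.134013; φ = atan2(cos β − cos α, d + sin α − sin β) = 0.385503 rad; t = (φ − α) mod 2π = 3.309129 rad, q = (β − φ) mod 2π = 5.593795 rad → L = 7.43·(3.309129 + 5.134013 + 5.593795) = 7.43·14.036938 = 104.294448 m
RSR: p² = 2 + d² − 2cos(α−β) + 2d(sin β − sin α) = 24.806492; p = √p² = 4.980612; φ = atan2(cos α − cos β, d − sin α + sin β) = -0.398034 rad; t = (α − φ) mod 2π = 3.757593 rad, q = (φ − β) mod 2π = 6.189038 rad → L = 7.43·(3.757593 + 4.980612 + 6.189038) = 7.43·14.927243 = 110.909416 m
LSR: p² = d² − 2 + 2cos(α−β) + 2d(sin α + sin β) = 13.295791; p = √p² = 3.646339; φ = atan2(−cos α − cos β, d + sin α + sin β) − atan2(−2, p) = 0.507015 rad; t = (φ − α) mod 2π = 3.430642 rad, q = (φ − β) mod 2π = 0.810902 rad → L = 7.43·(3.430642 + 3.646339 + 0.810902) = 7.43·7.887883 = 58.606974 m
RSL: p² = d² − 2 + 2cos(α−β) − 2d(sin α + sin β) = 22.933620; p = √p² = 4.788906; φ = atan2(cos α + cos β, d − sin α − sin β) − atan2(2, p) = -0.399883 rad; t = (α − φ) mod 2π = 3.759442 rad, q = (β − φ) mod 2π = 0.095996 rad → L = 7.43·(3.759442 + 4.788906 + 0.095996) = 7.43·8.644344 = 64.227476 m
RLR: c = (6 − d² + 2cos(α−β) + 2d(sin α − sin β))/8 = -2.100812, |c| > 1 → infeasible
LRL: c = (6 − d² + 2cos(α−β) − 2d(sin α − sin β))/8 = -2.294762, |c| > 1 → infeasible
Shortest: LSR with L = 58.606974 m ≈ 58.6070 m
Convert LSR to answer units (arcs ×180/π): t = 3.430642·180/π = 196.5613°, p = ρ·p = 7.43·3.646339 = 27.0923 m, q = 0.810902·180/π = 46.4613°, L = 58.6070 m.

LSR: t = 196.5613°, p = 27.0923 m, q = 46.4613°, L = 58.6070 m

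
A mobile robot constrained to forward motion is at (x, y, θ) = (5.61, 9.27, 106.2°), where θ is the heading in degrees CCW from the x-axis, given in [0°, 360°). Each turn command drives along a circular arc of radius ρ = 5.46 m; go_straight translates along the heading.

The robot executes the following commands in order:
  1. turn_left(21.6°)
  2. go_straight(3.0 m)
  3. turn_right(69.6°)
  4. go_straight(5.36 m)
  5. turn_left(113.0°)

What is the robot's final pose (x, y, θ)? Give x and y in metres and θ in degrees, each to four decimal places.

set_pose: (x, y, θ) = (5.6100, 9.2700, 106.2000°), ρ = 5.46
turn_left(21.6°): centre at ρ to the left, rotate +21.6° → (4.6810, 11.0932, 127.8000°)
go_straight(3.0): x += 3.0·cos θ, y += 3.0·sin θ → (2.8423, 13.4636, 127.8000°)
turn_right(69.6°): centre at ρ to the right, rotate −69.6° → (2.5162, 19.6873, 58.2000°)
go_straight(5.36): x += 5.36·cos θ, y += 5.36·sin θ → (5.3406, 24.2427, 58.2000°)
turn_left(113.0°): centre at ρ to the left, rotate +113.0° → (1.5355, 32.5156, 171.2000°)

(1.5355, 32.5156, 171.2000°)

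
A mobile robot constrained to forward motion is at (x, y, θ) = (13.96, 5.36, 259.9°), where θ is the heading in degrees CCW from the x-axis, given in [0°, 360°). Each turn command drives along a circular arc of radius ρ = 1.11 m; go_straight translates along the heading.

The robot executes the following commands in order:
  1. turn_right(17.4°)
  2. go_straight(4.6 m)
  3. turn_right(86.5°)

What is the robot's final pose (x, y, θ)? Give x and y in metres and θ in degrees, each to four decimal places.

(10.2917, 0.4604, 156.0000°)

set_pose: (x, y, θ) = (13.9600, 5.3600, 259.9000°), ρ = 1.11
turn_right(17.4°): centre at ρ to the right, rotate −17.4° → (13.8518, 5.0421, 242.5000°)
go_straight(4.6): x += 4.6·cos θ, y += 4.6·sin θ → (11.7277, 0.9619, 242.5000°)
turn_right(86.5°): centre at ρ to the right, rotate −86.5° → (10.2917, 0.4604, 156.0000°)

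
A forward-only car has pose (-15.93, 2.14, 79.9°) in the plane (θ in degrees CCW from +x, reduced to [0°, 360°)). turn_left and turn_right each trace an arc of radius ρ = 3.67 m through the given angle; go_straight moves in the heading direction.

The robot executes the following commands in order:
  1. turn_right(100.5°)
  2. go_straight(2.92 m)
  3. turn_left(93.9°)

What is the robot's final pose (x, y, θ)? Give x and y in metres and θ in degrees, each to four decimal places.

set_pose: (x, y, θ) = (-15.9300, 2.1400, 79.9000°), ρ = 3.67
turn_right(100.5°): centre at ρ to the right, rotate −100.5° → (-11.0256, 4.9317, -20.6000° ≡ 339.4000°)
go_straight(2.92): x += 2.92·cos θ, y += 2.92·sin θ → (-8.2923, 3.9044, 339.4000°)
turn_left(93.9°): centre at ρ to the left, rotate +93.9° → (-3.4859, 6.2851, 433.3000° ≡ 73.3000°)

(-3.4859, 6.2851, 73.3000°)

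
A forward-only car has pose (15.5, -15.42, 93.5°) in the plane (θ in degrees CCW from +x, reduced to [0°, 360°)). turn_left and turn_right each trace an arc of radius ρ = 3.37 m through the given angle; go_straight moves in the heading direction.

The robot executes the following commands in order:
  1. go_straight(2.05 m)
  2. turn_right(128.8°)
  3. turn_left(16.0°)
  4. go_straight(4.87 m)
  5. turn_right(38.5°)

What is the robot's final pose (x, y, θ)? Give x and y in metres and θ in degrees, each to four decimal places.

(27.8536, -13.8424, 302.2000°)

set_pose: (x, y, θ) = (15.5000, -15.4200, 93.5000°), ρ = 3.37
go_straight(2.05): x += 2.05·cos θ, y += 2.05·sin θ → (15.3749, -13.3738, 93.5000°)
turn_right(128.8°): centre at ρ to the right, rotate −128.8° → (20.6859, -10.4177, -35.3000° ≡ 324.7000°)
turn_left(16.0°): centre at ρ to the left, rotate +16.0° → (21.5195, -10.8479, 340.7000°)
go_straight(4.87): x += 4.87·cos θ, y += 4.87·sin θ → (26.1158, -12.4575, 340.7000°)
turn_right(38.5°): centre at ρ to the right, rotate −38.5° → (27.8536, -13.8424, 302.2000°)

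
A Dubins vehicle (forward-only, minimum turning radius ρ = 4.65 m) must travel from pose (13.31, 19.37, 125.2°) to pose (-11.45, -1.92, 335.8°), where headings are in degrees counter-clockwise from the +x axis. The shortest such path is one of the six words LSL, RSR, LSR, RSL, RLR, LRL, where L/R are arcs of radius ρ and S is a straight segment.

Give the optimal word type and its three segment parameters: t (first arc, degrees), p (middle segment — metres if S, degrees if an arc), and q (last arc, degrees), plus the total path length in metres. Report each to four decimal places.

LSL: t = 91.8190°, p = 23.8643 m, q = 118.7810°, L = 40.9562 m

Let ψ = atan2(Δy, Δx) = atan2(-21.29, -24.76) = -139.3093° be the start→goal bearing.
Normalize: d = |goal − start| / ρ = 32.654582/4.65 = 7.022491, α = (θ_start − ψ) mod 360° = 264.5093° = 4.616557 rad, β = (θ_goal − ψ) mod 360° = 115.1093° = 2.009036 rad.
Common terms: sin α = -0.995412, cos α = -0.095685, sin β = 0.905500, cos β = -0.424346, cos(α−β) = -0.860742, d² = 49.315375. Work in radians in the unit-radius frame; every candidate has L = ρ·(t + p + q).
LSL: p² = 2 + d² − 2cos(α−β) + 2d(sin α − sin β) = 26.338587; p = √p² = 5.132113; φ = atan2(cos β − cos α, d + sin α − sin β) = -0.064084 rad; t = (φ − α) mod 2π = 1.602544 rad, q = (β − φ) mod 2π = 2.073119 rad → L = 4.65·(1.602544 + 5.132113 + 2.073119) = 4.65·8.807777 = 40.956162 m
RSR: p² = 2 + d² − 2cos(α−β) + 2d(sin β − sin α) = 79.735132; p = √p² = 8.929453; φ = atan2(cos α − cos β, d − sin α + sin β) = 0.036815 rad; t = (α − φ) mod 2π = 4.579743 rad, q = (φ − β) mod 2π = 4.310964 rad → L = 4.65·(4.579743 + 8.929453 + 4.310964) = 4.65·17.820160 = 82.863745 m
LSR: p² = d² − 2 + 2cos(α−β) + 2d(sin α + sin β) = 44.331087; p = √p² = 6.658159; φ = atan2(−cos α − cos β, d + sin α + sin β) − atan2(−2, p) = 0.366681 rad; t = (φ − α) mod 2π = 2.033309 rad, q = (φ − β) mod 2π = 4.640831 rad → L = 4.65·(2.033309 + 6.658159 + 4.640831) = 4.65·13.332299 = 61.995188 m
RSL: p² = d² − 2 + 2cos(α−β) − 2d(sin α + sin β) = 46.856695; p = √p² = 6.845195; φ = atan2(cos α + cos β, d − sin α − sin β) − atan2(2, p) = -0.357249 rad; t = (α − φ) mod 2π = 4.973807 rad, q = (β − φ) mod 2π = 2.366285 rad → L = 4.65·(4.973807 + 6.845195 + 2.366285) = 4.65·14.185287 = 65.961584 m
RLR: c = (6 − d² + 2cos(α−β) + 2d(sin α − sin β))/8 = -8.966891, |c| > 1 → infeasible
LRL: c = (6 − d² + 2cos(α−β) − 2d(sin α − sin β))/8 = -2.292323, |c| > 1 → infeasible
Shortest: LSL with L = 40.956162 m ≈ 40.9562 m
Convert LSL to answer units (arcs ×180/π): t = 1.602544·180/π = 91.8190°, p = ρ·p = 4.65·5.132113 = 23.8643 m, q = 2.073119·180/π = 118.7810°, L = 40.9562 m.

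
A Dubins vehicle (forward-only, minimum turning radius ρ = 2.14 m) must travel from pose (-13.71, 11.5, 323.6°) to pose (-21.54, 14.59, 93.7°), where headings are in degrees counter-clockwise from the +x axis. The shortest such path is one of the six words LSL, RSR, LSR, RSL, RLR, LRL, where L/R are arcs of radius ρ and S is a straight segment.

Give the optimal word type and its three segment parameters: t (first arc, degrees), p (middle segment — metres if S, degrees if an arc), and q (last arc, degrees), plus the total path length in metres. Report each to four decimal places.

RSR: t = 191.8114°, p = 6.6396 m, q = 38.0886°, L = 15.2264 m

Let ψ = atan2(Δy, Δx) = atan2(3.09, -7.83) = 158.4640° be the start→goal bearing.
Normalize: d = |goal − start| / ρ = 8.417660/2.14 = 3.933486, α = (θ_start − ψ) mod 360° = 165.1360° = 2.882167 rad, β = (θ_goal − ψ) mod 360° = 295.2360° = 5.152840 rad.
Common terms: sin α = 0.256526, cos α = -0.966537, sin β = -0.904560, cos β = 0.426347, cos(α−β) = -0.644124, d² = 15.472312. Work in radians in the unit-radius frame; every candidate has L = ρ·(t + p + q).
LSL: p² = 2 + d² − 2cos(α−β) + 2d(sin α − sin β) = 27.894786; p = √p² = 5.281551; φ = atan2(cos β − cos α, d + sin α − sin β) = 0.266883 rad; t = (φ − α) mod 2π = 3.667902 rad, q = (β − φ) mod 2π = 4.885957 rad → L = 2.14·(3.667902 + 5.281551 + 4.885957) = 2.14·13.835410 = 29.607778 m
RSR: p² = 2 + d² − 2cos(α−β) + 2d(sin β − sin α) = 9.626333; p = √p² = 3.102633; φ = atan2(cos α − cos β, d − sin α + sin β) = -0.465575 rad; t = (α − φ) mod 2π = 3.347741 rad, q = (φ − β) mod 2π = 0.664771 rad → L = 2.14·(3.347741 + 3.102633 + 0.664771) = 2.14·7.115145 = 15.226411 m
LSR: p² = d² − 2 + 2cos(α−β) + 2d(sin α + sin β) = 7.086003; p = √p² = 2.661955; φ = atan2(−cos α − cos β, d + sin α + sin β) − atan2(−2, p) = 0.807311 rad; t = (φ − α) mod 2π = 4.208330 rad, q = (φ − β) mod 2π = 1.937656 rad → L = 2.14·(4.208330 + 2.661955 + 1.937656) = 2.14·8.807941 = 18.848993 m
RSL: p² = d² − 2 + 2cos(α−β) − 2d(sin α + sin β) = 17.282127; p = √p² = 4.157178; φ = atan2(cos α + cos β, d − sin α − sin β) − atan2(2, p) = -0.565774 rad; t = (α − φ) mod 2π = 3.447941 rad, q = (β − φ) mod 2π = 5.718614 rad → L = 2.14·(3.447941 + 4.157178 + 5.718614) = 2.14·13.323733 = 28.512789 m
RLR: c = (6 − d² + 2cos(α−β) + 2d(sin α − sin β))/8 = -0.203292; p = 2π − arccos c = 4.507670 rad; φ = atan2(cos α − cos β, d − sin α + sin β) = -0.465575 rad; t = (α − φ + p/2) mod 2π = 5.601576 rad, q = (α − β − t + p) mod 2π = 2.918606 rad → L = 2.14·(5.601576 + 4.507670 + 2.918606) = 2.14·13.027853 = 27.879605 m
LRL: c = (6 − d² + 2cos(α−β) − 2d(sin α − sin β))/8 = -2.486848, |c| > 1 → infeasible
Shortest: RSR with L = 15.226411 m ≈ 15.2264 m
Convert RSR to answer units (arcs ×180/π): t = 3.347741·180/π = 191.8114°, p = ρ·p = 2.14·3.102633 = 6.6396 m, q = 0.664771·180/π = 38.0886°, L = 15.2264 m.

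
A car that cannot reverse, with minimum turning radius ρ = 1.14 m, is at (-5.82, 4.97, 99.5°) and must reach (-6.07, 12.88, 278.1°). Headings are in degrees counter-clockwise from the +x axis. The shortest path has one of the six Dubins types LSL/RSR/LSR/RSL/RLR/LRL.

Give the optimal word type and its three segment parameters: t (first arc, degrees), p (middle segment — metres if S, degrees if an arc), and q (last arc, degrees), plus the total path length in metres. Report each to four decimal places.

LSR: t = 9.0189°, p = 7.6073 m, q = 190.4189°, L = 11.5754 m

Let ψ = atan2(Δy, Δx) = atan2(7.91, -0.25) = 91.8103° be the start→goal bearing.
Normalize: d = |goal − start| / ρ = 7.913950/1.14 = 6.942061, α = (θ_start − ψ) mod 360° = 7.6897° = 0.134211 rad, β = (θ_goal − ψ) mod 360° = 186.2897° = 3.251369 rad.
Common terms: sin α = 0.133809, cos α = 0.991007, sin β = -0.109556, cos β = -0.993981, cos(α−β) = -0.999701, d² = 48.192213. Work in radians in the unit-radius frame; every candidate has L = ρ·(t + p + q).
LSL: p² = 2 + d² − 2cos(α−β) + 2d(sin α − sin β) = 55.570525; p = √p² = 7.454564; φ = atan2(cos β − cos α, d + sin α − sin β) = -0.269530 rad; t = (φ − α) mod 2π = 5.879444 rad, q = (β − φ) mod 2π = 3.520899 rad → L = 1.14·(5.879444 + 7.454564 + 3.520899) = 1.14·16.854907 = 19.214594 m
RSR: p² = 2 + d² − 2cos(α−β) + 2d(sin β − sin α) = 48.812707; p = √p² = 6.986609; φ = atan2(cos α − cos β, d − sin α + sin β) = 0.288081 rad; t = (α − φ) mod 2π = 6.129315 rad, q = (φ − β) mod 2π = 3.319897 rad → L = 1.14·(6.129315 + 6.986609 + 3.319897) = 1.14·16.435822 = 18.736837 m
LSR: p² = d² − 2 + 2cos(α−β) + 2d(sin α + sin β) = 44.529533; p = √p² = 6.673045; φ = atan2(−cos α − cos β, d + sin α + sin β) − atan2(−2, p) = 0.291621 rad; t = (φ − α) mod 2π = 0.157409 rad, q = (φ − β) mod 2π = 3.323437 rad → L = 1.14·(0.157409 + 6.673045 + 3.323437) = 1.14·10.153891 = 11.575436 m
RSL: p² = d² − 2 + 2cos(α−β) − 2d(sin α + sin β) = 43.856087; p = √p² = 6.622393; φ = atan2(cos α + cos β, d − sin α − sin β) − atan2(2, p) = -0.293726 rad; t = (α − φ) mod 2π = 0.427937 rad, q = (β − φ) mod 2π = 3.545095 rad → L = 1.14·(0.427937 + 6.622393 + 3.545095) = 1.14·10.595425 = 12.078784 m
RLR: c = (6 − d² + 2cos(α−β) + 2d(sin α − sin β))/8 = -5.101588, |c| > 1 → infeasible
LRL: c = (6 − d² + 2cos(α−β) − 2d(sin α − sin β))/8 = -5.946316, |c| > 1 → infeasible
Shortest: LSR with L = 11.575436 m ≈ 11.5754 m
Convert LSR to answer units (arcs ×180/π): t = 0.157409·180/π = 9.0189°, p = ρ·p = 1.14·6.673045 = 7.6073 m, q = 3.323437·180/π = 190.4189°, L = 11.5754 m.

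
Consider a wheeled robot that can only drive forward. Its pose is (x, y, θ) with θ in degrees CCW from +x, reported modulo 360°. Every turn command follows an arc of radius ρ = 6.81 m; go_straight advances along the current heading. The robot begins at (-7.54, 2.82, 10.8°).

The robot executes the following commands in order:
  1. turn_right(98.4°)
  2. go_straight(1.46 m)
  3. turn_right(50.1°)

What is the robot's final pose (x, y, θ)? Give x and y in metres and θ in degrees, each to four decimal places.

(-1.6196, -10.3650, 222.3000°)

set_pose: (x, y, θ) = (-7.5400, 2.8200, 10.8000°), ρ = 6.81
turn_right(98.4°): centre at ρ to the right, rotate −98.4° → (0.5401, -3.5842, -87.6000° ≡ 272.4000°)
go_straight(1.46): x += 1.46·cos θ, y += 1.46·sin θ → (0.6012, -5.0429, 272.4000°)
turn_right(50.1°): centre at ρ to the right, rotate −50.1° → (-1.6196, -10.3650, 222.3000°)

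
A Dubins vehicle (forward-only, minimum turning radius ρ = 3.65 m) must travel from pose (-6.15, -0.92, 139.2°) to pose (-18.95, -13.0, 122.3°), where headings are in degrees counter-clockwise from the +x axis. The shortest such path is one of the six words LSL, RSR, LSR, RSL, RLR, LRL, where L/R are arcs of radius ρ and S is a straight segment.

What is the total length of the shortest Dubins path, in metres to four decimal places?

25.1084 m

Let ψ = atan2(Δy, Δx) = atan2(-12.08, -12.80) = -136.6576° be the start→goal bearing.
Normalize: d = |goal − start| / ρ = 17.600182/3.65 = 4.821968, α = (θ_start − ψ) mod 360° = 275.8576° = 4.814624 rad, β = (θ_goal − ψ) mod 360° = 258.9576° = 4.519663 rad.
Common terms: sin α = -0.994779, cos α = 0.102057, sin β = -0.981486, cos β = -0.191535, cos(α−β) = 0.956814, d² = 23.251372. Work in radians in the unit-radius frame; every candidate has L = ρ·(t + p + q).
LSL: p² = 2 + d² − 2cos(α−β) + 2d(sin α − sin β) = 23.209549; p = √p² = 4.817629; φ = atan2(cos β − cos α, d + sin α − sin β) = -0.060979 rad; t = (φ − α) mod 2π = 1.407583 rad, q = (β − φ) mod 2π = 4.580642 rad → L = 3.65·(1.407583 + 4.817629 + 4.580642) = 3.65·10.805854 = 39.441366 m
RSR: p² = 2 + d² − 2cos(α−β) + 2d(sin β − sin α) = 23.465940; p = √p² = 4.844166; φ = atan2(cos α − cos β, d − sin α + sin β) = 0.060644 rad; t = (α − φ) mod 2π = 4.753979 rad, q = (φ − β) mod 2π = 1.824167 rad → L = 3.65·(4.753979 + 4.844166 + 1.824167) = 3.65·11.422311 = 41.691437 m
LSR: p² = d² − 2 + 2cos(α−β) + 2d(sin α + sin β) = 4.106034; p = √p² = 2.026335; φ = atan2(−cos α − cos β, d + sin α + sin β) − atan2(−2, p) = 0.810291 rad; t = (φ − α) mod 2π = 2.278852 rad, q = (φ − β) mod 2π = 2.573813 rad → L = 3.65·(2.278852 + 2.026335 + 2.573813) = 3.65·6.879000 = 25.108350 m
RSL: p² = d² − 2 + 2cos(α−β) − 2d(sin α + sin β) = 42.223964; p = √p² = 6.497997; φ = atan2(cos α + cos β, d − sin α − sin β) − atan2(2, p) = -0.311747 rad; t = (α − φ) mod 2π = 5.126370 rad, q = (β − φ) mod 2π = 4.831410 rad → L = 3.65·(5.126370 + 6.497997 + 4.831410) = 3.65·16.455777 = 60.063587 m
RLR: c = (6 − d² + 2cos(α−β) + 2d(sin α − sin β))/8 = -1.933242, |c| > 1 → infeasible
LRL: c = (6 − d² + 2cos(α−β) − 2d(sin α − sin β))/8 = -1.901194, |c| > 1 → infeasible
Shortest: LSR with L = 25.108350 m ≈ 25.1084 m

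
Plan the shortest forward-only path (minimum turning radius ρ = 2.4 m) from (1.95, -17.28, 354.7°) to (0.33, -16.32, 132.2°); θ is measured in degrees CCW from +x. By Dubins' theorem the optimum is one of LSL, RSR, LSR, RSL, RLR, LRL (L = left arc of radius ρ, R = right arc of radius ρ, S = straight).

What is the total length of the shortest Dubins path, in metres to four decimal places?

Let ψ = atan2(Δy, Δx) = atan2(0.96, -1.62) = 149.3493° be the start→goal bearing.
Normalize: d = |goal − start| / ρ = 1.883083/2.4 = 0.784618, α = (θ_start − ψ) mod 360° = 205.3507° = 3.584045 rad, β = (θ_goal − ψ) mod 360° = 342.8507° = 5.983873 rad.
Common terms: sin α = -0.428157, cos α = -0.903704, sin β = -0.294863, cos β = 0.955539, cos(α−β) = -0.737277, d² = 0.615625. Work in radians in the unit-radius frame; every candidate has L = ρ·(t + p + q).
LSL: p² = 2 + d² − 2cos(α−β) + 2d(sin α − sin β) = 3.881010; p = √p² = 1.970028; φ = atan2(cos β − cos α, d + sin α − sin β) = 1.233840 rad; t = (φ − α) mod 2π = 3.932980 rad, q = (β − φ) mod 2π = 4.750033 rad → L = 2.4·(3.932980 + 1.970028 + 4.750033) = 2.4·10.653041 = 25.567298 m
RSR: p² = 2 + d² − 2cos(α−β) + 2d(sin β − sin α) = 4.299349; p = √p² = 2.073487; φ = atan2(cos α − cos β, d − sin α + sin β) = -1.112200 rad; t = (α − φ) mod 2π = 4.696245 rad, q = (φ − β) mod 2π = 5.470298 rad → L = 2.4·(4.696245 + 2.073487 + 5.470298) = 2.4·12.240030 = 29.376072 m
LSR: p² = d² − 2 + 2cos(α−β) + 2d(sin α + sin β) = -3.993519 < 0 → infeasible
RSL: p² = d² − 2 + 2cos(α−β) − 2d(sin α + sin β) = -1.724340 < 0 → infeasible
RLR: c = (6 − d² + 2cos(α−β) + 2d(sin α − sin β))/8 = 0.462581; p = 2π − arccos c = 5.193294 rad; φ = atan2(cos α − cos β, d − sin α + sin β) = -1.112200 rad; t = (α − φ + p/2) mod 2π = 1.009707 rad, q = (α − β − t + p) mod 2π = 1.783759 rad → L = 2.4·(1.009707 + 5.193294 + 1.783759) = 2.4·7.986759 = 19.168222 m
LRL: c = (6 − d² + 2cos(α−β) − 2d(sin α − sin β))/8 = 0.514874; p = 2π − arccos c = 5.253249 rad; φ = atan2(cos β − cos α, d + sin α − sin β) = 1.233840 rad; t = (φ − α + p/2) mod 2π = 0.276419 rad, q = (β − α − t + p) mod 2π = 1.093473 rad → L = 2.4·(0.276419 + 5.253249 + 1.093473) = 2.4·6.623141 = 15.895539 m
Shortest: LRL with L = 15.895539 m ≈ 15.8955 m

15.8955 m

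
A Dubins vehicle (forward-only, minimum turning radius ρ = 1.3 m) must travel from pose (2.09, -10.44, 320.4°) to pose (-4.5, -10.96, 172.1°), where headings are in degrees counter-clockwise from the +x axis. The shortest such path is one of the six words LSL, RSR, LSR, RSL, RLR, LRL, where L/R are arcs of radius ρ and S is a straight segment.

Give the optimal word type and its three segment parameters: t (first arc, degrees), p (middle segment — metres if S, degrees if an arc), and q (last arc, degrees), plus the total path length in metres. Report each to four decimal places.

RSL: t = 158.3776°, p = 5.4013 m, q = 10.0776°, L = 9.2234 m

Let ψ = atan2(Δy, Δx) = atan2(-0.52, -6.59) = -175.4883° be the start→goal bearing.
Normalize: d = |goal − start| / ρ = 6.610484/1.3 = 5.084988, α = (θ_start − ψ) mod 360° = 135.8883° = 2.371698 rad, β = (θ_goal − ψ) mod 360° = 347.5883° = 6.066560 rad.
Common terms: sin α = 0.696060, cos α = -0.717984, sin β = -0.214935, cos β = 0.976628, cos(α−β) = -0.850811, d² = 25.857101. Work in radians in the unit-radius frame; every candidate has L = ρ·(t + p + q).
LSL: p² = 2 + d² − 2cos(α−β) + 2d(sin α − sin β) = 38.823516; p = √p² = 6.230852; φ = atan2(cos β − cos α, d + sin α − sin β) = 0.275441 rad; t = (φ − α) mod 2π = 4.186928 rad, q = (β − φ) mod 2π = 5.791119 rad → L = 1.3·(4.186928 + 6.230852 + 5.791119) = 1.3·16.208899 = 21.071569 m
RSR: p² = 2 + d² − 2cos(α−β) + 2d(sin β − sin α) = 20.293930; p = √p² = 4.504878; φ = atan2(cos α − cos β, d − sin α + sin β) = -0.385662 rad; t = (α − φ) mod 2π = 2.757360 rad, q = (φ − β) mod 2π = 6.114148 rad → L = 1.3·(2.757360 + 4.504878 + 6.114148) = 1.3·13.376387 = 17.389303 m
LSR: p² = d² − 2 + 2cos(α−β) + 2d(sin α + sin β) = 27.048504; p = √p² = 5.200818; φ = atan2(−cos α − cos β, d + sin α + sin β) − atan2(−2, p) = 0.320687 rad; t = (φ − α) mod 2π = 4.232174 rad, q = (φ − β) mod 2π = 0.537312 rad → L = 1.3·(4.232174 + 5.200818 + 0.537312) = 1.3·9.970304 = 12.961395 m
RSL: p² = d² − 2 + 2cos(α−β) − 2d(sin α + sin β) = 17.262453; p = √p² = 4.154811; φ = atan2(cos α + cos β, d − sin α − sin β) − atan2(2, p) = -0.392512 rad; t = (α − φ) mod 2π = 2.764210 rad, q = (β − φ) mod 2π = 0.175886 rad → L = 1.3·(2.764210 + 4.154811 + 0.175886) = 1.3·7.094907 = 9.223379 m
RLR: c = (6 − d² + 2cos(α−β) + 2d(sin α − sin β))/8 = -1.536741, |c| > 1 → infeasible
LRL: c = (6 − d² + 2cos(α−β) − 2d(sin α − sin β))/8 = -3.852939, |c| > 1 → infeasible
Shortest: RSL with L = 9.223379 m ≈ 9.2234 m
Convert RSL to answer units (arcs ×180/π): t = 2.764210·180/π = 158.3776°, p = ρ·p = 1.3·4.154811 = 5.4013 m, q = 0.175886·180/π = 10.0776°, L = 9.2234 m.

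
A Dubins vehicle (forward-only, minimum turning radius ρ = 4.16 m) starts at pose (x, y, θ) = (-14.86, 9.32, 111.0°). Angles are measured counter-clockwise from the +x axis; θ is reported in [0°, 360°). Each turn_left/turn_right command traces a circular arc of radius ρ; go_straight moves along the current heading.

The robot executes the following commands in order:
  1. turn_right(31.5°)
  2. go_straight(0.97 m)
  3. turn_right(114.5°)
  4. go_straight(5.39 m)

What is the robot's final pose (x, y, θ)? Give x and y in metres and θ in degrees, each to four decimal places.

(-3.9982, 12.0807, 325.0000°)

set_pose: (x, y, θ) = (-14.8600, 9.3200, 111.0000°), ρ = 4.16
turn_right(31.5°): centre at ρ to the right, rotate −31.5° → (-15.0666, 11.5689, 79.5000°)
go_straight(0.97): x += 0.97·cos θ, y += 0.97·sin θ → (-14.8899, 12.5227, 79.5000°)
turn_right(114.5°): centre at ρ to the right, rotate −114.5° → (-8.4135, 15.1722, -35.0000° ≡ 325.0000°)
go_straight(5.39): x += 5.39·cos θ, y += 5.39·sin θ → (-3.9982, 12.0807, 325.0000°)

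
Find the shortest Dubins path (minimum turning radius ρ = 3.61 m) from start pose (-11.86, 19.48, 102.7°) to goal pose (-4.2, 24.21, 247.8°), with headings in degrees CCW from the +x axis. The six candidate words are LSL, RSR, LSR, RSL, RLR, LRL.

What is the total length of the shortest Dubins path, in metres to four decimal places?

18.8999 m

Let ψ = atan2(Δy, Δx) = atan2(4.73, 7.66) = 31.6951° be the start→goal bearing.
Normalize: d = |goal − start| / ρ = 9.002694/3.61 = 2.493821, α = (θ_start − ψ) mod 360° = 71.0049° = 1.239270 rad, β = (θ_goal − ψ) mod 360° = 216.1049° = 3.771743 rad.
Common terms: sin α = 0.945547, cos α = 0.325487, sin β = -0.589266, cos β = -0.807939, cos(α−β) = -0.820152, d² = 6.219143. Work in radians in the unit-radius frame; every candidate has L = ρ·(t + p + q).
LSL: p² = 2 + d² − 2cos(α−β) + 2d(sin α − sin β) = 17.514544; p = √p² = 4.185038; φ = atan2(cos β − cos α, d + sin α − sin β) = -0.274253 rad; t = (φ − α) mod 2π = 4.769662 rad, q = (β − φ) mod 2π = 4.045996 rad → L = 3.61·(4.769662 + 4.185038 + 4.045996) = 3.61·13.000696 = 46.932513 m
RSR: p² = 2 + d² − 2cos(α−β) + 2d(sin β − sin α) = 2.204351; p = √p² = 1.484706; φ = atan2(cos α − cos β, d − sin α + sin β) = 0.868562 rad; t = (α − φ) mod 2π = 0.370708 rad, q = (φ − β) mod 2π = 3.380005 rad → L = 3.61·(0.370708 + 1.484706 + 3.380005) = 3.61·5.235418 = 18.899860 m
LSR: p² = d² − 2 + 2cos(α−β) + 2d(sin α + sin β) = 4.355840; p = √p² = 2.087065; φ = atan2(−cos α − cos β, d + sin α + sin β) − atan2(−2, p) = 0.931785 rad; t = (φ − α) mod 2π = 5.975700 rad, q = (φ − β) mod 2π = 3.443227 rad → L = 3.61·(5.975700 + 2.087065 + 3.443227) = 3.61·11.505992 = 41.536632 m
RSL: p² = d² − 2 + 2cos(α−β) − 2d(sin α + sin β) = 0.801840; p = √p² = 0.895455; φ = atan2(cos α + cos β, d − sin α − sin β) − atan2(2, p) = -1.371819 rad; t = (α − φ) mod 2π = 2.611089 rad, q = (β − φ) mod 2π = 5.143561 rad → L = 3.61·(2.611089 + 0.895455 + 5.143561) = 3.61·8.650105 = 31.226879 m
RLR: c = (6 − d² + 2cos(α−β) + 2d(sin α − sin β))/8 = 0.724456; p = 2π − arccos c = 5.522634 rad; φ = atan2(cos α − cos β, d − sin α + sin β) = 0.868562 rad; t = (α − φ + p/2) mod 2π = 3.132025 rad, q = (α − β − t + p) mod 2π = 6.141322 rad → L = 3.61·(3.132025 + 5.522634 + 6.141322) = 3.61·14.795981 = 53.413490 m
LRL: c = (6 − d² + 2cos(α−β) − 2d(sin α − sin β))/8 = -1.189318, |c| > 1 → infeasible
Shortest: RSR with L = 18.899860 m ≈ 18.8999 m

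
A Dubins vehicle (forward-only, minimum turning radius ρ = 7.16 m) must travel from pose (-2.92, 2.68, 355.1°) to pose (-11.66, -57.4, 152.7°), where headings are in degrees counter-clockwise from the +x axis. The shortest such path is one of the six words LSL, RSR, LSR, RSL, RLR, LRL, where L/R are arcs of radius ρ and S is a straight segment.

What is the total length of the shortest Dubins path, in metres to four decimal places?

72.1279 m

Let ψ = atan2(Δy, Δx) = atan2(-60.08, -8.74) = -98.2769° be the start→goal bearing.
Normalize: d = |goal − start| / ρ = 60.712388/7.16 = 8.479384, α = (θ_start − ψ) mod 360° = 93.3769° = 1.629735 rad, β = (θ_goal − ψ) mod 360° = 250.9769° = 4.380373 rad.
Common terms: sin α = 0.998264, cos α = -0.058904, sin β = -0.945387, cos β = -0.325949, cos(α−β) = -0.924546, d² = 71.899949. Work in radians in the unit-radius frame; every candidate has L = ρ·(t + p + q).
LSL: p² = 2 + d² − 2cos(α−β) + 2d(sin α − sin β) = 108.710965; p = √p² = 10.426455; φ = atan2(cos β − cos α, d + sin α − sin β) = -0.025615 rad; t = (φ − α) mod 2π = 4.627836 rad, q = (β − φ) mod 2π = 4.405989 rad → L = 7.16·(4.627836 + 10.426455 + 4.405989) = 7.16·19.460279 = 139.335600 m
RSR: p² = 2 + d² − 2cos(α−β) + 2d(sin β − sin α) = 42.787116; p = √p² = 6.541186; φ = atan2(cos α − cos β, d − sin α + sin β) = 0.040837 rad; t = (α − φ) mod 2π = 1.588898 rad, q = (φ − β) mod 2π = 1.943648 rad → L = 7.16·(1.588898 + 6.541186 + 1.943648) = 7.16·10.073733 = 72.127925 m
LSR: p² = d² − 2 + 2cos(α−β) + 2d(sin α + sin β) = 68.947574; p = √p² = 8.303468; φ = atan2(−cos α − cos β, d + sin α + sin β) − atan2(−2, p) = 0.281436 rad; t = (φ − α) mod 2π = 4.934887 rad, q = (φ − β) mod 2π = 2.184248 rad → L = 7.16·(4.934887 + 8.303468 + 2.184248) = 7.16·15.422602 = 110.425834 m
RSL: p² = d² − 2 + 2cos(α−β) − 2d(sin α + sin β) = 67.154139; p = √p² = 8.194763; φ = atan2(cos α + cos β, d − sin α − sin β) − atan2(2, p) = -0.285019 rad; t = (α − φ) mod 2π = 1.914753 rad, q = (β − φ) mod 2π = 4.665392 rad → L = 7.16·(1.914753 + 8.194763 + 4.665392) = 7.16·14.774908 = 105.788344 m
RLR: c = (6 − d² + 2cos(α−β) + 2d(sin α − sin β))/8 = -4.348390, |c| > 1 → infeasible
LRL: c = (6 − d² + 2cos(α−β) − 2d(sin α − sin β))/8 = -12.588871, |c| > 1 → infeasible
Shortest: RSR with L = 72.127925 m ≈ 72.1279 m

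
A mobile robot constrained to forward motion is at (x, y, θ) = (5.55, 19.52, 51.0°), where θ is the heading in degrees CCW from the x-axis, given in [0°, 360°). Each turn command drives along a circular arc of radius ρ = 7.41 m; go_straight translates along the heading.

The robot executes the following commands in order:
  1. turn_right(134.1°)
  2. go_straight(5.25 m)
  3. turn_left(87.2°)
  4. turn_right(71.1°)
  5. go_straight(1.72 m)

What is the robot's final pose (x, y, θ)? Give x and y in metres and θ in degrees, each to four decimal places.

set_pose: (x, y, θ) = (5.5500, 19.5200, 51.0000°), ρ = 7.41
turn_right(134.1°): centre at ρ to the right, rotate −134.1° → (18.6650, 15.7469, -83.1000° ≡ 276.9000°)
go_straight(5.25): x += 5.25·cos θ, y += 5.25·sin θ → (19.2957, 10.5350, 276.9000°)
turn_left(87.2°): centre at ρ to the left, rotate +87.2° → (27.1818, 4.0342, 364.1000° ≡ 4.1000°)
turn_right(71.1°): centre at ρ to the right, rotate −71.1° → (34.5326, -0.4616, -67.0000° ≡ 293.0000°)
go_straight(1.72): x += 1.72·cos θ, y += 1.72·sin θ → (35.2046, -2.0448, 293.0000°)

(35.2046, -2.0448, 293.0000°)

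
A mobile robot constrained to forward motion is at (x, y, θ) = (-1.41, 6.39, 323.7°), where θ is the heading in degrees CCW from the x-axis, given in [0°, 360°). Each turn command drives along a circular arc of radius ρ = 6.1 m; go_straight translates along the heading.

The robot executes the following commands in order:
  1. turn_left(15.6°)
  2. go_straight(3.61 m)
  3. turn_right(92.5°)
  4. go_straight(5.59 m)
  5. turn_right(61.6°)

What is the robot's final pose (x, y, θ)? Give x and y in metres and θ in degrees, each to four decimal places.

set_pose: (x, y, θ) = (-1.4100, 6.3900, 323.7000°), ρ = 6.1
turn_left(15.6°): centre at ρ to the left, rotate +15.6° → (0.0451, 5.6000, 339.3000°)
go_straight(3.61): x += 3.61·cos θ, y += 3.61·sin θ → (3.4220, 4.3239, 339.3000°)
turn_right(92.5°): centre at ρ to the right, rotate −92.5° → (6.8726, -3.7853, 246.8000°)
go_straight(5.59): x += 5.59·cos θ, y += 5.59·sin θ → (4.6704, -8.9233, 246.8000°)
turn_right(61.6°): centre at ρ to the right, rotate −61.6° → (-0.3834, -12.5952, 185.2000°)

(-0.3834, -12.5952, 185.2000°)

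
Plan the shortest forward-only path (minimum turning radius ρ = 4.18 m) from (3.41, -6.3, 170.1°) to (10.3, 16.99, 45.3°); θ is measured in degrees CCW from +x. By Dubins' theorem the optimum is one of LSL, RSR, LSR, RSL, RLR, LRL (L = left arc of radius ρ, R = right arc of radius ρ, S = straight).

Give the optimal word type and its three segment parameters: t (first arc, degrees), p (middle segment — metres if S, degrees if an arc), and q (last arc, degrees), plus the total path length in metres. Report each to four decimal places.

Let ψ = atan2(Δy, Δx) = atan2(23.29, 6.89) = 73.5199° be the start→goal bearing.
Normalize: d = |goal − start| / ρ = 24.287779/4.18 = 5.810473, α = (θ_start − ψ) mod 360° = 96.5801° = 1.685640 rad, β = (θ_goal − ψ) mod 360° = 331.7801° = 5.790655 rad.
Common terms: sin α = 0.993413, cos α = -0.114592, sin β = -0.472857, cos β = 0.881139, cos(α−β) = -0.570714, d² = 33.761601. Work in radians in the unit-radius frame; every candidate has L = ρ·(t + p + q).
LSL: p² = 2 + d² − 2cos(α−β) + 2d(sin α − sin β) = 53.942474; p = √p² = 7.344554; φ = atan2(cos β − cos α, d + sin α − sin β) = 0.135993 rad; t = (φ − α) mod 2π = 4.733538 rad, q = (β − φ) mod 2π = 5.654662 rad → L = 4.18·(4.733538 + 7.344554 + 5.654662) = 4.18·17.732754 = 74.122911 m
RSR: p² = 2 + d² − 2cos(α−β) + 2d(sin β − sin α) = 19.863582; p = √p² = 4.456858; φ = atan2(cos α − cos β, d − sin α + sin β) = -0.225317 rad; t = (α − φ) mod 2π = 1.910957 rad, q = (φ − β) mod 2π = 0.267214 rad → L = 4.18·(1.910957 + 4.456858 + 0.267214) = 4.18·6.635029 = 27.734420 m
LSR: p² = d² − 2 + 2cos(α−β) + 2d(sin α + sin β) = 36.669520; p = √p² = 6.055536; φ = atan2(−cos α − cos β, d + sin α + sin β) − atan2(−2, p) = 0.198505 rad; t = (φ − α) mod 2π = 4.796050 rad, q = (φ − β) mod 2π = 0.691036 rad → L = 4.18·(4.796050 + 6.055536 + 0.691036) = 4.18·11.542623 = 48.248164 m
RSL: p² = d² − 2 + 2cos(α−β) − 2d(sin α + sin β) = 24.570828; p = √p² = 4.956897; φ = atan2(cos α + cos β, d − sin α − sin β) − atan2(2, p) = -0.239596 rad; t = (α − φ) mod 2π = 1.925236 rad, q = (β − φ) mod 2π = 6.030250 rad → L = 4.18·(1.925236 + 4.956897 + 6.030250) = 4.18·12.912383 = 53.973761 m
RLR: c = (6 − d² + 2cos(α−β) + 2d(sin α − sin β))/8 = -1.482948, |c| > 1 → infeasible
LRL: c = (6 − d² + 2cos(α−β) − 2d(sin α − sin β))/8 = -5.742809, |c| > 1 → infeasible
Shortest: RSR with L = 27.734420 m ≈ 27.7344 m
Convert RSR to answer units (arcs ×180/π): t = 1.910957·180/π = 109.4898°, p = ρ·p = 4.18·4.456858 = 18.6297 m, q = 0.267214·180/π = 15.3102°, L = 27.7344 m.

RSR: t = 109.4898°, p = 18.6297 m, q = 15.3102°, L = 27.7344 m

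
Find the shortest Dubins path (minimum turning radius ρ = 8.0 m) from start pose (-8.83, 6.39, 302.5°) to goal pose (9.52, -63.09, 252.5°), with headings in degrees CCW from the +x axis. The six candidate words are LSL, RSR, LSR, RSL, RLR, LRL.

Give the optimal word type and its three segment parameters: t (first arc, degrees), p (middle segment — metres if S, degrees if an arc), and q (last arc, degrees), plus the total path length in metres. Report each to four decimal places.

Let ψ = atan2(Δy, Δx) = atan2(-69.48, 18.35) = -75.2057° be the start→goal bearing.
Normalize: d = |goal − start| / ρ = 71.862319/8.0 = 8.982790, α = (θ_start − ψ) mod 360° = 17.7057° = 0.309023 rad, β = (θ_goal − ψ) mod 360° = 327.7057° = 5.719544 rad.
Common terms: sin α = 0.304128, cos α = 0.952631, sin β = -0.534268, cos β = 0.845315, cos(α−β) = 0.642788, d² = 80.690514. Work in radians in the unit-radius frame; every candidate has L = ρ·(t + p + q).
LSL: p² = 2 + d² − 2cos(α−β) + 2d(sin α − sin β) = 96.467211; p = √p² = 9.821772; φ = atan2(cos β − cos α, d + sin α − sin β) = -0.010927 rad; t = (φ − α) mod 2π = 5.963236 rad, q = (β − φ) mod 2π = 5.730470 rad → L = 8.0·(5.963236 + 9.821772 + 5.730470) = 8.0·21.515478 = 172.123826 m
RSR: p² = 2 + d² − 2cos(α−β) + 2d(sin β − sin α) = 66.342667; p = √p² = 8.145101; φ = atan2(cos α − cos β, d − sin α + sin β) = 0.013176 rad; t = (α − φ) mod 2π = 0.295847 rad, q = (φ − β) mod 2π = 0.576818 rad → L = 8.0·(0.295847 + 8.145101 + 0.576818) = 8.0·9.017765 = 72.142123 m
LSR: p² = d² − 2 + 2cos(α−β) + 2d(sin α + sin β) = 75.841489; p = √p² = 8.708702; φ = atan2(−cos α − cos β, d + sin α + sin β) − atan2(−2, p) = 0.023142 rad; t = (φ − α) mod 2π = 5.997304 rad, q = (φ − β) mod 2π = 0.586784 rad → L = 8.0·(5.997304 + 8.708702 + 0.586784) = 8.0·15.292790 = 122.342319 m
RSL: p² = d² − 2 + 2cos(α−β) − 2d(sin α + sin β) = 84.110690; p = √p² = 9.171188; φ = atan2(cos α + cos β, d − sin α − sin β) − atan2(2, p) = -0.021980 rad; t = (α − φ) mod 2π = 0.331003 rad, q = (β − φ) mod 2π = 5.741524 rad → L = 8.0·(0.331003 + 9.171188 + 5.741524) = 8.0·15.243715 = 121.949724 m
RLR: c = (6 − d² + 2cos(α−β) + 2d(sin α − sin β))/8 = -7.292833, |c| > 1 → infeasible
LRL: c = (6 − d² + 2cos(α−β) − 2d(sin α − sin β))/8 = -11.058401, |c| > 1 → infeasible
Shortest: RSR with L = 72.142123 m ≈ 72.1421 m
Convert RSR to answer units (arcs ×180/π): t = 0.295847·180/π = 16.9508°, p = ρ·p = 8.0·8.145101 = 65.1608 m, q = 0.576818·180/π = 33.0492°, L = 72.1421 m.

RSR: t = 16.9508°, p = 65.1608 m, q = 33.0492°, L = 72.1421 m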